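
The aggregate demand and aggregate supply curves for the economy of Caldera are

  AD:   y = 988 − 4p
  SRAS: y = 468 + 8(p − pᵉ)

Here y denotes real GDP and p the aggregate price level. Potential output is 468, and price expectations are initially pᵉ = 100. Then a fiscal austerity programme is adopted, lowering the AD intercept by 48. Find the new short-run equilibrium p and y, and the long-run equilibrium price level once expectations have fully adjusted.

Short run: p = 106, y = 516. Long run: p = 118.

AD shifts left: new AD is y = 940 − 4p. With pᵉ = 100, SRAS is y = 8p − 332.
Short run: 940 − 4p = 8p − 332 gives 1272 = 12p, so p = 106 and y = 940 − 4·106 = 516.
y = 516 is above potential 468; expectations adjust and SRAS shifts left until y = 468.
Long run: on the new AD curve, 468 = 940 − 4p gives p = 118.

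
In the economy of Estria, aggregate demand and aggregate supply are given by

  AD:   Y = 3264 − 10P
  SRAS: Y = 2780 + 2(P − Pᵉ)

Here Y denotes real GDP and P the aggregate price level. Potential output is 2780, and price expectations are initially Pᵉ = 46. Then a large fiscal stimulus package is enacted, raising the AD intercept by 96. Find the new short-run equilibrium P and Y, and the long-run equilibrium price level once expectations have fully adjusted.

Short run: P = 56, Y = 2800. Long run: P = 58.

AD shifts right: new AD is Y = 3360 − 10P. With Pᵉ = 46, SRAS is Y = 2688 + 2P.
Short run: 3360 − 10P = 2688 + 2P gives 672 = 12P, so P = 56 and Y = 3360 − 10·56 = 2800.
Y = 2800 is above potential 2780; expectations adjust and SRAS shifts left until Y = 2780.
Long run: on the new AD curve, 2780 = 3360 − 10P gives P = 58.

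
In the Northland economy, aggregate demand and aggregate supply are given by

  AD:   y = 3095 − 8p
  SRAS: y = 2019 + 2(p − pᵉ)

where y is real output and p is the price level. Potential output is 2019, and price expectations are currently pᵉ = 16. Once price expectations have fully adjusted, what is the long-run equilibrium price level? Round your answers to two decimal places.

Short run: with pᵉ = 16, SRAS is y = 1987 + 2p. Setting AD = SRAS gives 1108 = 10p, so p = 110.80 and y = 3095 − 8p = 2208.60.
Output 2208.60 is above potential 2019, so over time expected prices rise and SRAS shifts left until y returns to 2019.
Long run: y = 2019 on the AD curve gives 2019 = 3095 − 8p, so p = 134.50.

Long-run p = 134.50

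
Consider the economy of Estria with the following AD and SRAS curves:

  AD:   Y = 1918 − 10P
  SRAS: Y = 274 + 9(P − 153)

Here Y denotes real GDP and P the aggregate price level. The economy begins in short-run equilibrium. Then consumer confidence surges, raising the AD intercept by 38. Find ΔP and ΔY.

ΔP = +2, ΔY = +18

This is a positive demand shock: AD shifts right.
New AD: Y = 1956 − 10P.
SRAS can be written Y = 9P − 1103.
Set AD = SRAS: 1956 − 10P = 9P − 1103, so 3059 = 19P and P = 161.
Y = 1956 − 10·161 = 346.
Initially P = 159, Y = 328, so ΔP = +2 and ΔY = +18.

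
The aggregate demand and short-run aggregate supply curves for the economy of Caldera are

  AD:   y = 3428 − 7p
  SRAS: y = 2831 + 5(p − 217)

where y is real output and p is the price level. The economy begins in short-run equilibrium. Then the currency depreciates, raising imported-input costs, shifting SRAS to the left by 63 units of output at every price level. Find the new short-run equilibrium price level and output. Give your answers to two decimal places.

p = 145.42, y = 2410.08

This is a negative supply shock: SRAS shifts left.
New SRAS: y = 1683 + 5p.
Set AD = SRAS: 3428 − 7p = 1683 + 5p, so 1745 = 12p and p = 145.42.
Substituting into AD, y = 2410.08.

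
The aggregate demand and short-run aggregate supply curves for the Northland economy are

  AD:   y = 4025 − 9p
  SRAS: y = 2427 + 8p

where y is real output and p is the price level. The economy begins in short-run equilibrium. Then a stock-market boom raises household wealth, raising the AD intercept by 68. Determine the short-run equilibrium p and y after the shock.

This is a positive demand shock: AD shifts right.
New AD: y = 4093 − 9p.
Set AD = SRAS: 4093 − 9p = 2427 + 8p, so 1666 = 17p and p = 98.
y = 4093 − 9·98 = 3211.

p = 98, y = 3211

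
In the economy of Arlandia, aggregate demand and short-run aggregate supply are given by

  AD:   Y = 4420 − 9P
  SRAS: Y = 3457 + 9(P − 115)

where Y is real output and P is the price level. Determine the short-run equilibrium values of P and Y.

P = 111, Y = 3421

Write SRAS as Y = 3457 + 9P − 1035 = 2422 + 9P.
Set AD = SRAS: 4420 − 9P = 2422 + 9P, so 1998 = 18P and P = 111.
Then Y = 4420 − 9·111 = 3421.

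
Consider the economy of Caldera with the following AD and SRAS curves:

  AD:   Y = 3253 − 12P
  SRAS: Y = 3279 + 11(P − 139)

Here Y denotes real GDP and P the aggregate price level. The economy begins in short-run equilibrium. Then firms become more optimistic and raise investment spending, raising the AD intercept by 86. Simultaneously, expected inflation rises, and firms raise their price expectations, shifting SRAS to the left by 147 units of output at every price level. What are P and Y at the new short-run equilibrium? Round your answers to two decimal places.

P = 75.48, Y = 2433.26

After both shocks: AD is Y = 3339 − 12P and SRAS is Y = 1603 + 11P.
Setting them equal: 1736 = 23P, so P = 75.48.
Substituting into AD, Y = 2433.26.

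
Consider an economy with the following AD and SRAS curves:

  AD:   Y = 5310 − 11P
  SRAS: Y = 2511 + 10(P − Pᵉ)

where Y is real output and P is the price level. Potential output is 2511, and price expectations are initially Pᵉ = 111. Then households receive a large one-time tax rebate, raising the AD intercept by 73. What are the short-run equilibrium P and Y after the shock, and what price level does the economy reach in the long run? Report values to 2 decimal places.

Short run: P = 189.62, Y = 3297.19. Long run: P = 261.09.

AD shifts right: new AD is Y = 5383 − 11P. With Pᵉ = 111, SRAS is Y = 1401 + 10P.
Short run: 5383 − 11P = 1401 + 10P gives 3982 = 21P, so P = 189.62 and Y = 5383 − 11P = 3297.19.
Y = 3297.19 is above potential 2511; expectations adjust and SRAS shifts left until Y = 2511.
Long run: on the new AD curve, 2511 = 5383 − 11P gives P = 261.09.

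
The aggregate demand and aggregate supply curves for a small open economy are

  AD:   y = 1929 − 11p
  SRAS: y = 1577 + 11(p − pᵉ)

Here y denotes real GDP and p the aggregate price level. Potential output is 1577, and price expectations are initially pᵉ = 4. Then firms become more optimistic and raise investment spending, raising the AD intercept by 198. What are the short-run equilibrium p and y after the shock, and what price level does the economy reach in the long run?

Short run: p = 27, y = 1830. Long run: p = 50.

AD shifts right: new AD is y = 2127 − 11p. With pᵉ = 4, SRAS is y = 1533 + 11p.
Short run: 2127 − 11p = 1533 + 11p gives 594 = 22p, so p = 27 and y = 2127 − 11·27 = 1830.
y = 1830 is above potential 1577; expectations adjust and SRAS shifts left until y = 1577.
Long run: on the new AD curve, 1577 = 2127 − 11p gives p = 50.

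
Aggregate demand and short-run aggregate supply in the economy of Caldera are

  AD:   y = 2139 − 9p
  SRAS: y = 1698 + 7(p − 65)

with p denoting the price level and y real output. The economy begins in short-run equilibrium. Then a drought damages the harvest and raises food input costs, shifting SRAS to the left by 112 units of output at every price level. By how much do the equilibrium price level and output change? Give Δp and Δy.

Δp = +7, Δy = -63

This is a negative supply shock: SRAS shifts left.
New SRAS: y = 1131 + 7p.
Set AD = SRAS: 2139 − 9p = 1131 + 7p, so 1008 = 16p and p = 63.
y = 2139 − 9·63 = 1572.
Initially p = 56, y = 1635, so Δp = +7 and Δy = -63.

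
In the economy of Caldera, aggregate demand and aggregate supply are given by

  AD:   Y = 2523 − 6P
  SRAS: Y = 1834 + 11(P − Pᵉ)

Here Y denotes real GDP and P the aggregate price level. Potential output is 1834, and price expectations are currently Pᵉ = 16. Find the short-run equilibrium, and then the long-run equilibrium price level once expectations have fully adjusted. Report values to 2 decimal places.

Short run: with Pᵉ = 16, SRAS is Y = 1658 + 11P. Setting AD = SRAS gives 865 = 17P, so P = 50.88 and Y = 2523 − 6P = 2217.71.
Output 2217.71 is above potential 1834, so over time expected prices rise and SRAS shifts left until Y returns to 1834.
Long run: Y = 1834 on the AD curve gives 1834 = 2523 − 6P, so P = 114.83.

Short run: P = 50.88, Y = 2217.71. Long run: P = 114.83.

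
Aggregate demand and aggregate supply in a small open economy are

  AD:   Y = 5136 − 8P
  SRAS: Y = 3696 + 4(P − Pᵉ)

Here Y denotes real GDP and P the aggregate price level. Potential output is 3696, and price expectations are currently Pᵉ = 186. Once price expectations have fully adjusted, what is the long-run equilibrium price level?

Short run: with Pᵉ = 186, SRAS is Y = 2952 + 4P. Setting AD = SRAS gives 2184 = 12P, so P = 182 and Y = 5136 − 8·182 = 3680.
Output 3680 is below potential 3696, so over time expected prices fall and SRAS shifts right until Y returns to 3696.
Long run: Y = 3696 on the AD curve gives 3696 = 5136 − 8P, so P = 180.

Long-run P = 180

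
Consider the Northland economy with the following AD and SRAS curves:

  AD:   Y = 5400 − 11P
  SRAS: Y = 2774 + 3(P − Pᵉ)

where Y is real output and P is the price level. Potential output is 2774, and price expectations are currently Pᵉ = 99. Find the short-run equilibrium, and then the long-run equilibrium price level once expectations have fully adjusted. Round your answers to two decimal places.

Short run: with Pᵉ = 99, SRAS is Y = 2477 + 3P. Setting AD = SRAS gives 2923 = 14P, so P = 208.79 and Y = 5400 − 11P = 3103.36.
Output 3103.36 is above potential 2774, so over time expected prices rise and SRAS shifts left until Y returns to 2774.
Long run: Y = 2774 on the AD curve gives 2774 = 5400 − 11P, so P = 238.73.

Short run: P = 208.79, Y = 3103.36. Long run: P = 238.73.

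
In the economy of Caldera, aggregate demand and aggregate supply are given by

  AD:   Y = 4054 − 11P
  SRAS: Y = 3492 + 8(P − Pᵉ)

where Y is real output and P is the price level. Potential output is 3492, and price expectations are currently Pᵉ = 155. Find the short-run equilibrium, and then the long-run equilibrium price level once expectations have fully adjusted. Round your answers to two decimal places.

Short run: P = 94.84, Y = 3010.74. Long run: P = 51.09.

Short run: with Pᵉ = 155, SRAS is Y = 2252 + 8P. Setting AD = SRAS gives 1802 = 19P, so P = 94.84 and Y = 4054 − 11P = 3010.74.
Output 3010.74 is below potential 3492, so over time expected prices fall and SRAS shifts right until Y returns to 3492.
Long run: Y = 3492 on the AD curve gives 3492 = 4054 − 11P, so P = 51.09.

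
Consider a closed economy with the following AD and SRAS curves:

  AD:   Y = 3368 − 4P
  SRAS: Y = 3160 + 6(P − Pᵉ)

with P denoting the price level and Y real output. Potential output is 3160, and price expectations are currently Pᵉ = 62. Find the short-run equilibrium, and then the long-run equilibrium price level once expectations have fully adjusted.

Short run: P = 58, Y = 3136. Long run: P = 52.

Short run: with Pᵉ = 62, SRAS is Y = 2788 + 6P. Setting AD = SRAS gives 580 = 10P, so P = 58 and Y = 3368 − 4·58 = 3136.
Output 3136 is below potential 3160, so over time expected prices fall and SRAS shifts right until Y returns to 3160.
Long run: Y = 3160 on the AD curve gives 3160 = 3368 − 4P, so P = 52.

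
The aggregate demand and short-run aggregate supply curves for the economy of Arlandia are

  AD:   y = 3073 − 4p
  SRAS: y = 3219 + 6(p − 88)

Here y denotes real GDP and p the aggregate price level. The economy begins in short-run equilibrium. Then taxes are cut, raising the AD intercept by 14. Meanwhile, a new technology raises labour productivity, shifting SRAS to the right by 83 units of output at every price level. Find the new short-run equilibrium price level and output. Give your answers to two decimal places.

After both shocks: AD is y = 3087 − 4p and SRAS is y = 2774 + 6p.
Setting them equal: 313 = 10p, so p = 31.30.
Substituting into AD, y = 2961.80.

p = 31.30, y = 2961.80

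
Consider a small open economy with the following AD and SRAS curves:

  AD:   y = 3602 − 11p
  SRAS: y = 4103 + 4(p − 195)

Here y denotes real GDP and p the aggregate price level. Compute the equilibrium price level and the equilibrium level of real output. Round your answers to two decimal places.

Write SRAS as y = 4103 + 4p − 780 = 3323 + 4p.
Set AD = SRAS: 3602 − 11p = 3323 + 4p, so 279 = 15p and p = 18.60.
Substituting into AD, y = 3602 − 11p = 3397.40.

p = 18.60, y = 3397.40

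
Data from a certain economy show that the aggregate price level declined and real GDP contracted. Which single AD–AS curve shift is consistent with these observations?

AD shifted left

P fell and Y fell. An AD shift moves P and Y in the same direction; an SRAS shift moves them in opposite directions.
Here P and Y moved in the same direction, so the AD curve shifted.
Since Y fell, AD shifted left.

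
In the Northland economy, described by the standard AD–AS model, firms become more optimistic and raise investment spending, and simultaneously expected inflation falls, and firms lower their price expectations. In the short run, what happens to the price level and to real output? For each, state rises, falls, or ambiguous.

The first event is a positive demand shock: AD shifts right, which by itself pushes P up and Y up.
The second is a favourable supply shock: SRAS shifts right, which by itself pushes P down and Y up.
The two shocks push P in opposite directions, so the effect on P is ambiguous. Both shocks push Y up, so Y rises.

Price level: ambiguous; output: rises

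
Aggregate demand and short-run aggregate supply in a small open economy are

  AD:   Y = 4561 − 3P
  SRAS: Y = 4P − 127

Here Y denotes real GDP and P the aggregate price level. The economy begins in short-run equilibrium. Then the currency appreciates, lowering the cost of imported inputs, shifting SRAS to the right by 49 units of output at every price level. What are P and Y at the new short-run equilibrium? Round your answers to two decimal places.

This is a positive supply shock: SRAS shifts right.
New SRAS: Y = 4P − 78.
Set AD = SRAS: 4561 − 3P = 4P − 78, so 4639 = 7P and P = 662.71.
Substituting into AD, Y = 2572.86.

P = 662.71, Y = 2572.86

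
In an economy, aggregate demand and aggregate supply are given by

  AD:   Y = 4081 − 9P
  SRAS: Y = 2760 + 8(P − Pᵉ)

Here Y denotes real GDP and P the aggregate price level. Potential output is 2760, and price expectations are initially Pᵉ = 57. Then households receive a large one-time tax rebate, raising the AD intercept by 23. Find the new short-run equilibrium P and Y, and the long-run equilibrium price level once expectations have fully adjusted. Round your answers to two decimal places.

Short run: P = 105.88, Y = 3151.06. Long run: P = 149.33.

AD shifts right: new AD is Y = 4104 − 9P. With Pᵉ = 57, SRAS is Y = 2304 + 8P.
Short run: 4104 − 9P = 2304 + 8P gives 1800 = 17P, so P = 105.88 and Y = 4104 − 9P = 3151.06.
Y = 3151.06 is above potential 2760; expectations adjust and SRAS shifts left until Y = 2760.
Long run: on the new AD curve, 2760 = 4104 − 9P gives P = 149.33.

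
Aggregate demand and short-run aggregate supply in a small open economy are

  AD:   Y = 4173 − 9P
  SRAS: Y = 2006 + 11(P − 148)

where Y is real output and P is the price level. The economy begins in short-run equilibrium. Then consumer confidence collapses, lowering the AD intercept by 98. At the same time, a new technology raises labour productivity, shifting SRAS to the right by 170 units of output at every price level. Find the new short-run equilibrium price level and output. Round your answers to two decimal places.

After both shocks: AD is Y = 4075 − 9P and SRAS is Y = 548 + 11P.
Setting them equal: 3527 = 20P, so P = 176.35.
Substituting into AD, Y = 2487.85.

P = 176.35, Y = 2487.85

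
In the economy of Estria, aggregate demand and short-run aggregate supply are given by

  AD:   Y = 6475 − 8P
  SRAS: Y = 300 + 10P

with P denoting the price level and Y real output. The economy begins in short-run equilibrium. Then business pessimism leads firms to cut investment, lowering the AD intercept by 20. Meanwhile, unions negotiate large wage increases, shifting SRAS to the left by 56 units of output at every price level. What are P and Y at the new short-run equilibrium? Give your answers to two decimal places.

After both shocks: AD is Y = 6455 − 8P and SRAS is Y = 244 + 10P.
Setting them equal: 6211 = 18P, so P = 345.06.
Substituting into AD, Y = 3694.56.

P = 345.06, Y = 3694.56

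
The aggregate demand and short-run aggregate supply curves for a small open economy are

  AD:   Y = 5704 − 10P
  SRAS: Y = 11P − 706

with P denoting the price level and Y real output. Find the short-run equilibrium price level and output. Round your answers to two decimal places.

P = 305.24, Y = 2651.62

Set AD = SRAS: 5704 − 10P = 11P − 706, so 6410 = 21P and P = 305.24.
Substituting into AD, Y = 5704 − 10P = 2651.62.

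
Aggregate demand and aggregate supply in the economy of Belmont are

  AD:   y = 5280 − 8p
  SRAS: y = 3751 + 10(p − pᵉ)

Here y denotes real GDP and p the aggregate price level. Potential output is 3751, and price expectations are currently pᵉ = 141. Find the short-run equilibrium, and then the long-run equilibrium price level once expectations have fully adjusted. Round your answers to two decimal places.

Short run: with pᵉ = 141, SRAS is y = 2341 + 10p. Setting AD = SRAS gives 2939 = 18p, so p = 163.28 and y = 5280 − 8p = 3973.78.
Output 3973.78 is above potential 3751, so over time expected prices rise and SRAS shifts left until y returns to 3751.
Long run: y = 3751 on the AD curve gives 3751 = 5280 − 8p, so p = 191.13.

Short run: p = 163.28, y = 3973.78. Long run: p = 191.13.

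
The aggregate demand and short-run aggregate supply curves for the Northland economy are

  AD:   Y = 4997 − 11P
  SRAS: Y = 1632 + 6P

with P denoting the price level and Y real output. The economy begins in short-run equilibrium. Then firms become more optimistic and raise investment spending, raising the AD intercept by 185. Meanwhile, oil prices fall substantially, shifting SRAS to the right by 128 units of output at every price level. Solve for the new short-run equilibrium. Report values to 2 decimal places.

P = 201.29, Y = 2967.76

After both shocks: AD is Y = 5182 − 11P and SRAS is Y = 1760 + 6P.
Setting them equal: 3422 = 17P, so P = 201.29.
Substituting into AD, Y = 2967.76.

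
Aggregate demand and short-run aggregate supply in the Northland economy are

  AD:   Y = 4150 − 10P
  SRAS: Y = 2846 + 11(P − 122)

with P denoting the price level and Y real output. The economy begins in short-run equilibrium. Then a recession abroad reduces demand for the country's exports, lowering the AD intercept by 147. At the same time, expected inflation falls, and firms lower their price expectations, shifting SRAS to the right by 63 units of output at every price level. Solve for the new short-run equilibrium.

P = 116, Y = 2843

After both shocks: AD is Y = 4003 − 10P and SRAS is Y = 1567 + 11P.
Setting them equal: 2436 = 21P, so P = 116.
Y = 4003 − 10·116 = 2843.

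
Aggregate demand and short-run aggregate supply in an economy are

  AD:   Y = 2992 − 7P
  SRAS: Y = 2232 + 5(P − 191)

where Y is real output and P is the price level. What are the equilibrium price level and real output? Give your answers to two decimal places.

Write SRAS as Y = 2232 + 5P − 955 = 1277 + 5P.
Set AD = SRAS: 2992 − 7P = 1277 + 5P, so 1715 = 12P and P = 142.92.
Substituting into AD, Y = 2992 − 7P = 1991.58.

P = 142.92, Y = 1991.58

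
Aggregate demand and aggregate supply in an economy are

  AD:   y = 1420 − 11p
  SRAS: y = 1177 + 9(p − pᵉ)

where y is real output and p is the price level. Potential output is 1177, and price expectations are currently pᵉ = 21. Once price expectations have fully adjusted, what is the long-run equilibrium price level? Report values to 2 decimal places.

Short run: with pᵉ = 21, SRAS is y = 988 + 9p. Setting AD = SRAS gives 432 = 20p, so p = 21.60 and y = 1420 − 11p = 1182.40.
Output 1182.40 is above potential 1177, so over time expected prices rise and SRAS shifts left until y returns to 1177.
Long run: y = 1177 on the AD curve gives 1177 = 1420 − 11p, so p = 22.09.

Long-run p = 22.09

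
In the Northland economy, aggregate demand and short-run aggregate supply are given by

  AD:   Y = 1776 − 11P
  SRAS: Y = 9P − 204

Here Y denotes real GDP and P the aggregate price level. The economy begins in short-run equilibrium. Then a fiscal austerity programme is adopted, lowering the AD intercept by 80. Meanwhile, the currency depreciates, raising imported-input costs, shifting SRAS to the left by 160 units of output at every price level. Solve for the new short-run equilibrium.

P = 103, Y = 563

After both shocks: AD is Y = 1696 − 11P and SRAS is Y = 9P − 364.
Setting them equal: 2060 = 20P, so P = 103.
Y = 1696 − 11·103 = 563.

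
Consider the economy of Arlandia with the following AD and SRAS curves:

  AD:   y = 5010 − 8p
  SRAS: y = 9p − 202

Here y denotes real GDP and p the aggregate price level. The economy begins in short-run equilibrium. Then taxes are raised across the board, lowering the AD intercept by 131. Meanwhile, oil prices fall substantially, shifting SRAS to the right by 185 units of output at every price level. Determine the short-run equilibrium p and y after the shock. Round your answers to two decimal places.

p = 288.00, y = 2575.00

After both shocks: AD is y = 4879 − 8p and SRAS is y = 9p − 17.
Setting them equal: 4896 = 17p, so p = 288.00.
Substituting into AD, y = 2575.00.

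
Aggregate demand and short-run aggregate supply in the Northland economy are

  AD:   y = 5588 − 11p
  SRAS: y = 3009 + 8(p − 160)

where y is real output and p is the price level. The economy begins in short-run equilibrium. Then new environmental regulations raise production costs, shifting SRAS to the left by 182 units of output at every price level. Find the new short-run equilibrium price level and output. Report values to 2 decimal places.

p = 212.68, y = 3248.47

This is a negative supply shock: SRAS shifts left.
New SRAS: y = 1547 + 8p.
Set AD = SRAS: 5588 − 11p = 1547 + 8p, so 4041 = 19p and p = 212.68.
Substituting into AD, y = 3248.47.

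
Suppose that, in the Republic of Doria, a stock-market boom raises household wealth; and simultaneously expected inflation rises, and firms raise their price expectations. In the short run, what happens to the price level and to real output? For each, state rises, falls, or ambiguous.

The first event is a positive demand shock: AD shifts right, which by itself pushes P up and Y up.
The second is an adverse supply shock: SRAS shifts left, which by itself pushes P up and Y down.
Both shocks push P up, so P rises. The two shocks push Y in opposite directions, so the effect on Y is ambiguous.

Price level: rises; output: ambiguous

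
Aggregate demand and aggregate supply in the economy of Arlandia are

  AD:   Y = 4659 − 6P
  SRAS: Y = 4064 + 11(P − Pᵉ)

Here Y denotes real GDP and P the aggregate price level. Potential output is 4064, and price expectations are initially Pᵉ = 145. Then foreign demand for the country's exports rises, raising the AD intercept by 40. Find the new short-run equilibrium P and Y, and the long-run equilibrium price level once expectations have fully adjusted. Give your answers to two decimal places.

AD shifts right: new AD is Y = 4699 − 6P. With Pᵉ = 145, SRAS is Y = 2469 + 11P.
Short run: 4699 − 6P = 2469 + 11P gives 2230 = 17P, so P = 131.18 and Y = 4699 − 6P = 3911.94.
Y = 3911.94 is below potential 4064; expectations adjust and SRAS shifts right until Y = 4064.
Long run: on the new AD curve, 4064 = 4699 − 6P gives P = 105.83.

Short run: P = 131.18, Y = 3911.94. Long run: P = 105.83.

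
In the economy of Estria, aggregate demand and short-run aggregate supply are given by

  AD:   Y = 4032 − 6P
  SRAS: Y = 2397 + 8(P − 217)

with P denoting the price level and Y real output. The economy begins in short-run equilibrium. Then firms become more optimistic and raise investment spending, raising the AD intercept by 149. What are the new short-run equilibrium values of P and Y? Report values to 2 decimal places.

P = 251.43, Y = 2672.43

This is a positive demand shock: AD shifts right.
New AD: Y = 4181 − 6P.
SRAS can be written Y = 661 + 8P.
Set AD = SRAS: 4181 − 6P = 661 + 8P, so 3520 = 14P and P = 251.43.
Substituting into AD, Y = 2672.43.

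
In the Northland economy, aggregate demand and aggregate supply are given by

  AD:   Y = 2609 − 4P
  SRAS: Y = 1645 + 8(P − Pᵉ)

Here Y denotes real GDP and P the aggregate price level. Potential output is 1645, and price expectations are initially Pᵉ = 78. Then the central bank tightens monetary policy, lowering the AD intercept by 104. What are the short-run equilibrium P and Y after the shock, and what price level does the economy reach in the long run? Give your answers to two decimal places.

Short run: P = 123.67, Y = 2010.33. Long run: P = 215.00.

AD shifts left: new AD is Y = 2505 − 4P. With Pᵉ = 78, SRAS is Y = 1021 + 8P.
Short run: 2505 − 4P = 1021 + 8P gives 1484 = 12P, so P = 123.67 and Y = 2505 − 4P = 2010.33.
Y = 2010.33 is above potential 1645; expectations adjust and SRAS shifts left until Y = 1645.
Long run: on the new AD curve, 1645 = 2505 − 4P gives P = 215.00.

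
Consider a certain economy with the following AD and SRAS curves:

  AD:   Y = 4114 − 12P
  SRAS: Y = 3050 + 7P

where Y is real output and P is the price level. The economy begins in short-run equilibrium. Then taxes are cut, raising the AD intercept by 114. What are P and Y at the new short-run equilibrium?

P = 62, Y = 3484

This is a positive demand shock: AD shifts right.
New AD: Y = 4228 − 12P.
Set AD = SRAS: 4228 − 12P = 3050 + 7P, so 1178 = 19P and P = 62.
Y = 4228 − 12·62 = 3484.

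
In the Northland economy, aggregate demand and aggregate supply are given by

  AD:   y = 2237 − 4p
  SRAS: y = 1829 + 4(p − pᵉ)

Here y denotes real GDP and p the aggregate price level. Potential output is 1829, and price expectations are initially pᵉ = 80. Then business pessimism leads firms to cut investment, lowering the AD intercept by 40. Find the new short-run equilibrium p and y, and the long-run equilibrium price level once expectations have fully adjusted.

Short run: p = 86, y = 1853. Long run: p = 92.

AD shifts left: new AD is y = 2197 − 4p. With pᵉ = 80, SRAS is y = 1509 + 4p.
Short run: 2197 − 4p = 1509 + 4p gives 688 = 8p, so p = 86 and y = 2197 − 4·86 = 1853.
y = 1853 is above potential 1829; expectations adjust and SRAS shifts left until y = 1829.
Long run: on the new AD curve, 1829 = 2197 − 4p gives p = 92.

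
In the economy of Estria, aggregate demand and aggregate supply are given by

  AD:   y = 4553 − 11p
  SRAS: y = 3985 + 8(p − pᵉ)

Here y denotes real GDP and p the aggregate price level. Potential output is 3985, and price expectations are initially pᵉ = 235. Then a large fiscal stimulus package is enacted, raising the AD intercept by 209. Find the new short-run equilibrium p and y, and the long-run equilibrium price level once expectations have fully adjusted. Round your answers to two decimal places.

Short run: p = 139.84, y = 3223.74. Long run: p = 70.64.

AD shifts right: new AD is y = 4762 − 11p. With pᵉ = 235, SRAS is y = 2105 + 8p.
Short run: 4762 − 11p = 2105 + 8p gives 2657 = 19p, so p = 139.84 and y = 4762 − 11p = 3223.74.
y = 3223.74 is below potential 3985; expectations adjust and SRAS shifts right until y = 3985.
Long run: on the new AD curve, 3985 = 4762 − 11p gives p = 70.64.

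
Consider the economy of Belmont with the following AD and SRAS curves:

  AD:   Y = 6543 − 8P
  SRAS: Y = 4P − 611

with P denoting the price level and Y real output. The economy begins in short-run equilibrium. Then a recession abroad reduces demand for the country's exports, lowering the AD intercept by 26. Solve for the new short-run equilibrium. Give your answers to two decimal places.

P = 594.00, Y = 1765.00

This is a negative demand shock: AD shifts left.
New AD: Y = 6517 − 8P.
Set AD = SRAS: 6517 − 8P = 4P − 611, so 7128 = 12P and P = 594.00.
Substituting into AD, Y = 1765.00.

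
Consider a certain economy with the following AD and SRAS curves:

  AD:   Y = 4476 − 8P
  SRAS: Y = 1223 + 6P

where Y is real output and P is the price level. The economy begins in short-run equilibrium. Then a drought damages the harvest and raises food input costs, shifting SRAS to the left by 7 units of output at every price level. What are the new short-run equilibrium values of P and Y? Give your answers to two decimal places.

P = 232.86, Y = 2613.14

This is a negative supply shock: SRAS shifts left.
New SRAS: Y = 1216 + 6P.
Set AD = SRAS: 4476 − 8P = 1216 + 6P, so 3260 = 14P and P = 232.86.
Substituting into AD, Y = 2613.14.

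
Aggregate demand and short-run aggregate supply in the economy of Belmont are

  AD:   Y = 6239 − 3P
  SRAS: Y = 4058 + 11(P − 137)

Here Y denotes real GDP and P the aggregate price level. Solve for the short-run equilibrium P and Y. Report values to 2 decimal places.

P = 263.43, Y = 5448.71

Write SRAS as Y = 4058 + 11P − 1507 = 2551 + 11P.
Set AD = SRAS: 6239 − 3P = 2551 + 11P, so 3688 = 14P and P = 263.43.
Substituting into AD, Y = 6239 − 3P = 5448.71.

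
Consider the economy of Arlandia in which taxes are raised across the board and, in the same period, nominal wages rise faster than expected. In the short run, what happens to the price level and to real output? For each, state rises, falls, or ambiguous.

The first event is a negative demand shock: AD shifts left, which by itself pushes P down and Y down.
The second is an adverse supply shock: SRAS shifts left, which by itself pushes P up and Y down.
The two shocks push P in opposite directions, so the effect on P is ambiguous. Both shocks push Y down, so Y falls.

Price level: ambiguous; output: falls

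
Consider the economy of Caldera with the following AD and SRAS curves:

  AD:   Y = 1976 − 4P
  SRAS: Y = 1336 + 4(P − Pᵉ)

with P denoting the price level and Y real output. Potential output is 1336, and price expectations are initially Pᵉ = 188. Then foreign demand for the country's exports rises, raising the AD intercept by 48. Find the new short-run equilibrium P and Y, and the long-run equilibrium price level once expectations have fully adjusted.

Short run: P = 180, Y = 1304. Long run: P = 172.

AD shifts right: new AD is Y = 2024 − 4P. With Pᵉ = 188, SRAS is Y = 584 + 4P.
Short run: 2024 − 4P = 584 + 4P gives 1440 = 8P, so P = 180 and Y = 2024 − 4·180 = 1304.
Y = 1304 is below potential 1336; expectations adjust and SRAS shifts right until Y = 1336.
Long run: on the new AD curve, 1336 = 2024 − 4P gives P = 172.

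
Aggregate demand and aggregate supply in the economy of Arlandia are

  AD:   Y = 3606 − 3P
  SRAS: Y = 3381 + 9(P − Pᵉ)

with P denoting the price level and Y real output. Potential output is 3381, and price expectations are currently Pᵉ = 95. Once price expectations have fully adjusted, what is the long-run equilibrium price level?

Long-run P = 75

Short run: with Pᵉ = 95, SRAS is Y = 2526 + 9P. Setting AD = SRAS gives 1080 = 12P, so P = 90 and Y = 3606 − 3·90 = 3336.
Output 3336 is below potential 3381, so over time expected prices fall and SRAS shifts right until Y returns to 3381.
Long run: Y = 3381 on the AD curve gives 3381 = 3606 − 3P, so P = 75.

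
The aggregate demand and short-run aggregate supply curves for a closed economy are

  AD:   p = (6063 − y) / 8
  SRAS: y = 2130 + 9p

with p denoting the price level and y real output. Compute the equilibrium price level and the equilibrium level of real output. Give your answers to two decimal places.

Rearrange AD to y = 6063 − 8p.
Set AD = SRAS: 6063 − 8p = 2130 + 9p, so 3933 = 17p and p = 231.35.
Substituting into AD, y = 6063 − 8p = 4212.18.

p = 231.35, y = 4212.18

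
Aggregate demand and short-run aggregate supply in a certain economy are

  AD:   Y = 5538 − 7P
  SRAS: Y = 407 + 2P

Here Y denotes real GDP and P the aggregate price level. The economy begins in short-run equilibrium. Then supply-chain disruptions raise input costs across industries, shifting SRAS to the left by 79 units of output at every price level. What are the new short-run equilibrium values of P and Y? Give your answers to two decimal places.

This is a negative supply shock: SRAS shifts left.
New SRAS: Y = 328 + 2P.
Set AD = SRAS: 5538 − 7P = 328 + 2P, so 5210 = 9P and P = 578.89.
Substituting into AD, Y = 1485.78.

P = 578.89, Y = 1485.78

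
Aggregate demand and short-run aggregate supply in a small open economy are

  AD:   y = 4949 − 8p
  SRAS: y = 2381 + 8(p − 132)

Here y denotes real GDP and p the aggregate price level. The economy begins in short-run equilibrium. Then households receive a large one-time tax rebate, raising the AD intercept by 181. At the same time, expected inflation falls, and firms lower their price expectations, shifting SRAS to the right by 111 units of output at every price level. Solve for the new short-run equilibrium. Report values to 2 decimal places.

After both shocks: AD is y = 5130 − 8p and SRAS is y = 1436 + 8p.
Setting them equal: 3694 = 16p, so p = 230.88.
Substituting into AD, y = 3283.00.

p = 230.88, y = 3283.00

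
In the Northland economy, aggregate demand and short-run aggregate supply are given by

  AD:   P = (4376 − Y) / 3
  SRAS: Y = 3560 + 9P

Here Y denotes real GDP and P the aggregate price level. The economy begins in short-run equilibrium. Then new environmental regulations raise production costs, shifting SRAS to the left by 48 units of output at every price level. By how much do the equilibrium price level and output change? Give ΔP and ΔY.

This is a negative supply shock: SRAS shifts left.
New SRAS: Y = 3512 + 9P.
Set AD = SRAS: 4376 − 3P = 3512 + 9P, so 864 = 12P and P = 72.
Y = 4376 − 3·72 = 4160.
Initially P = 68, Y = 4172, so ΔP = +4 and ΔY = -12.

ΔP = +4, ΔY = -12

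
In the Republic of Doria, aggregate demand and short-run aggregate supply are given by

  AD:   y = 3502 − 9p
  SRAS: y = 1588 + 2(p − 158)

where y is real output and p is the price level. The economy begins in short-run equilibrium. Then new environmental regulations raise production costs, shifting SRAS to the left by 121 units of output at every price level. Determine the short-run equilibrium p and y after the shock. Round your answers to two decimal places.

This is a negative supply shock: SRAS shifts left.
New SRAS: y = 1151 + 2p.
Set AD = SRAS: 3502 − 9p = 1151 + 2p, so 2351 = 11p and p = 213.73.
Substituting into AD, y = 1578.45.

p = 213.73, y = 1578.45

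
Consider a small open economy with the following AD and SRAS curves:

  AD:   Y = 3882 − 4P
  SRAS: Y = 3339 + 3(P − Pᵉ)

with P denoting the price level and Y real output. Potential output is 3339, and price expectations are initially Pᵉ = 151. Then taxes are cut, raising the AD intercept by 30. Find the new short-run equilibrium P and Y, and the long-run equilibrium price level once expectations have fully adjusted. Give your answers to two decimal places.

Short run: P = 146.57, Y = 3325.71. Long run: P = 143.25.

AD shifts right: new AD is Y = 3912 − 4P. With Pᵉ = 151, SRAS is Y = 2886 + 3P.
Short run: 3912 − 4P = 2886 + 3P gives 1026 = 7P, so P = 146.57 and Y = 3912 − 4P = 3325.71.
Y = 3325.71 is below potential 3339; expectations adjust and SRAS shifts right until Y = 3339.
Long run: on the new AD curve, 3339 = 3912 − 4P gives P = 143.25.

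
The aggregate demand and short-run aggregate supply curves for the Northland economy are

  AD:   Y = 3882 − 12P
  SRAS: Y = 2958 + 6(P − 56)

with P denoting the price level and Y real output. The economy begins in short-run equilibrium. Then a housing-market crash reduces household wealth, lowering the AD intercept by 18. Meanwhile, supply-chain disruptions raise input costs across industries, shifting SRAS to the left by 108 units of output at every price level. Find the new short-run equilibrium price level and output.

After both shocks: AD is Y = 3864 − 12P and SRAS is Y = 2514 + 6P.
Setting them equal: 1350 = 18P, so P = 75.
Y = 3864 − 12·75 = 2964.

P = 75, Y = 2964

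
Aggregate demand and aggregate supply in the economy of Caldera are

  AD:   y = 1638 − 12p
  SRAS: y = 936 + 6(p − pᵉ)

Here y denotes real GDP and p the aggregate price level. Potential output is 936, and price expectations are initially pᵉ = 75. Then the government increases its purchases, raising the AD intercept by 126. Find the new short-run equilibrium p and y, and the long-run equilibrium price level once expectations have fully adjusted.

Short run: p = 71, y = 912. Long run: p = 69.

AD shifts right: new AD is y = 1764 − 12p. With pᵉ = 75, SRAS is y = 486 + 6p.
Short run: 1764 − 12p = 486 + 6p gives 1278 = 18p, so p = 71 and y = 1764 − 12·71 = 912.
y = 912 is below potential 936; expectations adjust and SRAS shifts right until y = 936.
Long run: on the new AD curve, 936 = 1764 − 12p gives p = 69.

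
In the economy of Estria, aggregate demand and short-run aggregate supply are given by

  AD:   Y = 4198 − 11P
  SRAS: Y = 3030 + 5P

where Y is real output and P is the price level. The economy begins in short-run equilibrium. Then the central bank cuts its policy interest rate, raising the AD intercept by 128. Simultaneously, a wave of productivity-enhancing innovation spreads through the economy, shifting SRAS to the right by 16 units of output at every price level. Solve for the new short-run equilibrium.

P = 80, Y = 3446

After both shocks: AD is Y = 4326 − 11P and SRAS is Y = 3046 + 5P.
Setting them equal: 1280 = 16P, so P = 80.
Y = 4326 − 11·80 = 3446.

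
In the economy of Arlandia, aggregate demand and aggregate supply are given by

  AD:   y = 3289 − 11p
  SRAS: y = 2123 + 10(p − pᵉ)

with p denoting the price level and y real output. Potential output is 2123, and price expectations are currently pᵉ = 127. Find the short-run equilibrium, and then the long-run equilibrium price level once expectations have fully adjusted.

Short run: p = 116, y = 2013. Long run: p = 106.

Short run: with pᵉ = 127, SRAS is y = 853 + 10p. Setting AD = SRAS gives 2436 = 21p, so p = 116 and y = 3289 − 11·116 = 2013.
Output 2013 is below potential 2123, so over time expected prices fall and SRAS shifts right until y returns to 2123.
Long run: y = 2123 on the AD curve gives 2123 = 3289 − 11p, so p = 106.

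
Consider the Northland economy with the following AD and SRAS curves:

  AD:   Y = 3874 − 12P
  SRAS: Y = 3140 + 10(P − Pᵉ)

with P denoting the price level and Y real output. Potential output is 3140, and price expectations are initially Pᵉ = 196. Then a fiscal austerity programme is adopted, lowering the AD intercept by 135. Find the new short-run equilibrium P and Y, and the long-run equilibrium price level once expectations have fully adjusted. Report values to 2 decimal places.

Short run: P = 116.32, Y = 2343.18. Long run: P = 49.92.

AD shifts left: new AD is Y = 3739 − 12P. With Pᵉ = 196, SRAS is Y = 1180 + 10P.
Short run: 3739 − 12P = 1180 + 10P gives 2559 = 22P, so P = 116.32 and Y = 3739 − 12P = 2343.18.
Y = 2343.18 is below potential 3140; expectations adjust and SRAS shifts right until Y = 3140.
Long run: on the new AD curve, 3140 = 3739 − 12P gives P = 49.92.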